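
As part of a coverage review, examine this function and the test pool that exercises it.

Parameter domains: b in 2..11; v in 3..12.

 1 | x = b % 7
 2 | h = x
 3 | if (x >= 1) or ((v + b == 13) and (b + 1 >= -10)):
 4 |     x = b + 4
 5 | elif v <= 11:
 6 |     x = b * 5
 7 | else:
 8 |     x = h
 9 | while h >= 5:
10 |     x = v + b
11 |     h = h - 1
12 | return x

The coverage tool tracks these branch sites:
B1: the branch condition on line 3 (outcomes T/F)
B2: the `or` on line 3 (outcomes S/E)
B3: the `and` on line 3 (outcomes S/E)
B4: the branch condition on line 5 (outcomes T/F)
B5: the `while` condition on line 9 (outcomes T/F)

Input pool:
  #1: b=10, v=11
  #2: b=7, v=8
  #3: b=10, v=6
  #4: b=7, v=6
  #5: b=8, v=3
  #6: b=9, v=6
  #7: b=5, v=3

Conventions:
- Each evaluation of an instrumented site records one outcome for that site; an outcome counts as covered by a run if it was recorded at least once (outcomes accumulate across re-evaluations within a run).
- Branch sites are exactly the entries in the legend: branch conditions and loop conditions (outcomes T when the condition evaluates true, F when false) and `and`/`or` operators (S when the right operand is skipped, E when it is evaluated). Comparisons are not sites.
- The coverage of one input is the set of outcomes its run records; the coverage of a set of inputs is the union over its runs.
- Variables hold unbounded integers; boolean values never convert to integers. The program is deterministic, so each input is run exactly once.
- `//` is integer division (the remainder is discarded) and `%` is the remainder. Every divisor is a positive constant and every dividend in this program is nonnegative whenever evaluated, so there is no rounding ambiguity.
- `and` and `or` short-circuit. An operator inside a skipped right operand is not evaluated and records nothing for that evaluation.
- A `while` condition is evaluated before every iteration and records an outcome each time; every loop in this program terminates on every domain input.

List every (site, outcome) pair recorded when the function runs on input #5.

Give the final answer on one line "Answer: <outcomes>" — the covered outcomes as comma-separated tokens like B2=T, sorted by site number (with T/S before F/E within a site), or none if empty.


Running input #5 (b=8, v=3), event by event:
  B2->S, B1->T, B5->F
distinct outcomes covered: B1=T, B2=S, B5=F
Answer: B1=T, B2=S, B5=F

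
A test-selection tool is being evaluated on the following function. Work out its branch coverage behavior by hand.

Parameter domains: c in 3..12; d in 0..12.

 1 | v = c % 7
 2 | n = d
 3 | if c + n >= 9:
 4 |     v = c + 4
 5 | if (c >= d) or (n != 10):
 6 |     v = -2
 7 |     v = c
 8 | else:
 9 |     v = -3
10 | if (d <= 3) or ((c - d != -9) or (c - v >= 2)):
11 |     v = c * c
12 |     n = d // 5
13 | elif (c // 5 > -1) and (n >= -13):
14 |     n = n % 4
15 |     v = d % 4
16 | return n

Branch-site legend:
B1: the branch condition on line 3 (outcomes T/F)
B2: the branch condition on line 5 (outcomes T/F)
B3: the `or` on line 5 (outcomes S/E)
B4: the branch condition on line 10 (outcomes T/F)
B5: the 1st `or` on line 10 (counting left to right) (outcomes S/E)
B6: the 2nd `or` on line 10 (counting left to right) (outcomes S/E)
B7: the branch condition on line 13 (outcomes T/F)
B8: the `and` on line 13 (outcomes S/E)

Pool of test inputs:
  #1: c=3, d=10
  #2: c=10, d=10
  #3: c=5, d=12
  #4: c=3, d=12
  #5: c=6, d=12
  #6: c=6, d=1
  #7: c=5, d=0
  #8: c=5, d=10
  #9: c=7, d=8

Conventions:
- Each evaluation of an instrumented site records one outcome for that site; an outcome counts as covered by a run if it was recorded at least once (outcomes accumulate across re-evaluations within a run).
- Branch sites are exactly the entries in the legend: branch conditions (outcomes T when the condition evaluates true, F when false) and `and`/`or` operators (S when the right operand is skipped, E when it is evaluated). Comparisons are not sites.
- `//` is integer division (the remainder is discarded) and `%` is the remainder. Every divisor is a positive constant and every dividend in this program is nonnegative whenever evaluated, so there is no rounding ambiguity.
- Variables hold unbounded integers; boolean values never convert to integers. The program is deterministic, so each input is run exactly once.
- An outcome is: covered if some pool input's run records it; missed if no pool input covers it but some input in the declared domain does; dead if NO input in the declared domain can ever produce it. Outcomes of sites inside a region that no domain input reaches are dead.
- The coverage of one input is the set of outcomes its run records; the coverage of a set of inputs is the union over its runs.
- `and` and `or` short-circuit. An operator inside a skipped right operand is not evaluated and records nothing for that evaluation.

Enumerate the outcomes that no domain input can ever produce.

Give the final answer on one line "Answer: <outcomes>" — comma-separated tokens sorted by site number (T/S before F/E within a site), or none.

running all 130 domain inputs and tallying outcomes:
  B7=F: unreachable across the whole domain -> dead
  B8=S: unreachable across the whole domain -> dead
  reachable outcomes have witnesses, e.g. B1=T (e.g. c=3, d=6), B1=F (e.g. c=3, d=0), B2=T (e.g. c=3, d=0), B2=F (e.g. c=3, d=10)

Answer: B7=F, B8=S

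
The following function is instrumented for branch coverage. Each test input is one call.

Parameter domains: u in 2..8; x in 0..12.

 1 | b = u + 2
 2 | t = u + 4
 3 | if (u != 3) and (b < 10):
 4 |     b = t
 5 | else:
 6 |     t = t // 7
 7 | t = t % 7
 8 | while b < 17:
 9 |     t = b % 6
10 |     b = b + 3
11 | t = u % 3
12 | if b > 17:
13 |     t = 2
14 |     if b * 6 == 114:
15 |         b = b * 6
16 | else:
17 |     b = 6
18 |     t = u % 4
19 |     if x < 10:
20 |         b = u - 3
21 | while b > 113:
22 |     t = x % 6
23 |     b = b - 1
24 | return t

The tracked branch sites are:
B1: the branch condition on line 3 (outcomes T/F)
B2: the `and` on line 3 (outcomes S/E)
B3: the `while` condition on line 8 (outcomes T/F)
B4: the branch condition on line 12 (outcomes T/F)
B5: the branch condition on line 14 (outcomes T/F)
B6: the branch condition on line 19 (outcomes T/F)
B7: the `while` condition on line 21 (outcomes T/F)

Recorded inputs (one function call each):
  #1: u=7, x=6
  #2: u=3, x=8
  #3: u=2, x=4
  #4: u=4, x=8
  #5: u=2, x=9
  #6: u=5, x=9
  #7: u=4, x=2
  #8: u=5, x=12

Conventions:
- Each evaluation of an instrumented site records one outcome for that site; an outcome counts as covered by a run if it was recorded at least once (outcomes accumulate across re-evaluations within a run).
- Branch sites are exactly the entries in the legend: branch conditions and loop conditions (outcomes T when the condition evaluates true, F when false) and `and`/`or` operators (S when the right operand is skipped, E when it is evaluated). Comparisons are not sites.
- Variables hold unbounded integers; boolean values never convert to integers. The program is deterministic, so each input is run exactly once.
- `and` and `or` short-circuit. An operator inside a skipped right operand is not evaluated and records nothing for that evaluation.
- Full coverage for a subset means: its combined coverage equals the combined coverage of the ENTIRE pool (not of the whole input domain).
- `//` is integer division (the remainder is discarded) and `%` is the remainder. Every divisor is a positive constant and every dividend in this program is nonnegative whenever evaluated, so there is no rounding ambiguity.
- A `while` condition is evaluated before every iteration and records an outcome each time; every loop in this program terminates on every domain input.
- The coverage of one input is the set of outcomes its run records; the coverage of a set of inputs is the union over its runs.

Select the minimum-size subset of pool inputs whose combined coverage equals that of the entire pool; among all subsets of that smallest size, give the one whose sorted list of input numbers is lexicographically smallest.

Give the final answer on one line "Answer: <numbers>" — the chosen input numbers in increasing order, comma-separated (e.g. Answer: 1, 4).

input #1, u=7, x=6: events B2->E, B1->T, B3->T, B3->T, B3->F, B4->F, B6->T, B7->F; outcomes B1=T, B2=E, B3=T, B3=F, B4=F, B6=T, B7=F
input #2, u=3, x=8: events B2->S, B1->F, B3->T, B3->T, B3->T, B3->T, B3->F, B4->F, B6->T, B7->F; outcomes B1=F, B2=S, B3=T, B3=F, B4=F, B6=T, B7=F
input #3, u=2, x=4: events B2->E, B1->T, B3->T, B3->T, B3->T, B3->T, B3->F, B4->T, B5->F, B7->F; outcomes B1=T, B2=E, B3=T, B3=F, B4=T, B5=F, B7=F
input #4, u=4, x=8: events B2->E, B1->T, B3->T, B3->T, B3->T, B3->F, B4->F, B6->T, B7->F; outcomes B1=T, B2=E, B3=T, B3=F, B4=F, B6=T, B7=F
input #5, u=2, x=9: events B2->E, B1->T, B3->T, B3->T, B3->T, B3->T, B3->F, B4->T, B5->F, B7->F; outcomes B1=T, B2=E, B3=T, B3=F, B4=T, B5=F, B7=F
input #6, u=5, x=9: events B2->E, B1->T, B3->T, B3->T, B3->T, B3->F, B4->T, B5->F, B7->F; outcomes B1=T, B2=E, B3=T, B3=F, B4=T, B5=F, B7=F
input #7, u=4, x=2: events B2->E, B1->T, B3->T, B3->T, B3->T, B3->F, B4->F, B6->T, B7->F; outcomes B1=T, B2=E, B3=T, B3=F, B4=F, B6=T, B7=F
input #8, u=5, x=12: events B2->E, B1->T, B3->T, B3->T, B3->T, B3->F, B4->T, B5->F, B7->F; outcomes B1=T, B2=E, B3=T, B3=F, B4=T, B5=F, B7=F
pool-wide coverage (11 outcomes): B1=T, B1=F, B2=S, B2=E, B3=T, B3=F, B4=T, B4=F, B5=F, B6=T, B7=F
checked all size-1 subsets: none covers 11 outcomes (max 7/11)
the canonical winner is {2, 3}: size 2, full 11-outcome coverage, earliest index list among size-2 covers

Answer: 2, 3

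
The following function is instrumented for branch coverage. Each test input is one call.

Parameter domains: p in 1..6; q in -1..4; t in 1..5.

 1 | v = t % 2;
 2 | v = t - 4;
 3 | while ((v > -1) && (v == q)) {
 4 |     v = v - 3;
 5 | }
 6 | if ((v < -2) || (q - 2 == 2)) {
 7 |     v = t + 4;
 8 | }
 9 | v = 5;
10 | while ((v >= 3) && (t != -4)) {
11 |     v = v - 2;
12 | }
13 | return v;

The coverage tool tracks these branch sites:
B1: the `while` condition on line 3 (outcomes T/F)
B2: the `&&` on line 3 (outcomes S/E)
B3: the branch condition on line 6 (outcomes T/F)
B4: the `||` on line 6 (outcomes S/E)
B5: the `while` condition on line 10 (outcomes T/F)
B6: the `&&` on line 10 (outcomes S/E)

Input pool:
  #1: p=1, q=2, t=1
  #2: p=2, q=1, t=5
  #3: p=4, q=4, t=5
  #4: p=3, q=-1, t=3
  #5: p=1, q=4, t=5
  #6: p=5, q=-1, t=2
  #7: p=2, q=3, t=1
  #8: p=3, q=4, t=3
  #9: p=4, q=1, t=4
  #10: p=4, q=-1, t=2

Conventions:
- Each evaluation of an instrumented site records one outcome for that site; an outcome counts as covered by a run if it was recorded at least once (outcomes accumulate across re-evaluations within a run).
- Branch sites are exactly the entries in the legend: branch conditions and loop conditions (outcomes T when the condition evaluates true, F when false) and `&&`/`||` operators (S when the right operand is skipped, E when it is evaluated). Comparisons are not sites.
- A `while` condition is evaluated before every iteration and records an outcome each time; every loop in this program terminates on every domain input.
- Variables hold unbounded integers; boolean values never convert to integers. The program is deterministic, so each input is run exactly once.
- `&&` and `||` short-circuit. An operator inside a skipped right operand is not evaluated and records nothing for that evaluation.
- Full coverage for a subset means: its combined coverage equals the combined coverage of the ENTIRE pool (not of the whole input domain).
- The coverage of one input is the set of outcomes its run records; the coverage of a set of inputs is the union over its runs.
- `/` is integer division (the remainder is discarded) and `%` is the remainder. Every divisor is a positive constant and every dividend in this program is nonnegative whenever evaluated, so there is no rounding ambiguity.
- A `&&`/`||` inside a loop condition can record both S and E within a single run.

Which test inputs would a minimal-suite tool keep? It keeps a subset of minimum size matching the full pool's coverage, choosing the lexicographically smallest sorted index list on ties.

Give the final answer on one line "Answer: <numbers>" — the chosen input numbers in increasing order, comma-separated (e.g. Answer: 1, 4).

input #1, p=1, q=2, t=1: outcomes B1=F, B2=S, B3=T, B4=S, B5=T, B5=F, B6=S, B6=E
input #2, p=2, q=1, t=5: outcomes B1=T, B1=F, B2=S, B2=E, B3=F, B4=E, B5=T, B5=F, B6=S, B6=E
input #3, p=4, q=4, t=5: outcomes B1=F, B2=E, B3=T, B4=E, B5=T, B5=F, B6=S, B6=E
input #4, p=3, q=-1, t=3: outcomes B1=F, B2=S, B3=F, B4=E, B5=T, B5=F, B6=S, B6=E
input #5, p=1, q=4, t=5: outcomes B1=F, B2=E, B3=T, B4=E, B5=T, B5=F, B6=S, B6=E
input #6, p=5, q=-1, t=2: outcomes B1=F, B2=S, B3=F, B4=E, B5=T, B5=F, B6=S, B6=E
input #7, p=2, q=3, t=1: outcomes B1=F, B2=S, B3=T, B4=S, B5=T, B5=F, B6=S, B6=E
input #8, p=3, q=4, t=3: outcomes B1=F, B2=S, B3=T, B4=E, B5=T, B5=F, B6=S, B6=E
input #9, p=4, q=1, t=4: outcomes B1=F, B2=E, B3=F, B4=E, B5=T, B5=F, B6=S, B6=E
input #10, p=4, q=-1, t=2: outcomes B1=F, B2=S, B3=F, B4=E, B5=T, B5=F, B6=S, B6=E
together the pool reaches 12 outcomes: B1=T, B1=F, B2=S, B2=E, B3=T, B3=F, B4=S, B4=E, B5=T, B5=F, B6=S, B6=E
size 1 is not enough: best union over all size-1 subsets is 10/12
the canonical winner is {1, 2}: size 2, full 12-outcome coverage, earliest index list among size-2 covers

Answer: 1, 2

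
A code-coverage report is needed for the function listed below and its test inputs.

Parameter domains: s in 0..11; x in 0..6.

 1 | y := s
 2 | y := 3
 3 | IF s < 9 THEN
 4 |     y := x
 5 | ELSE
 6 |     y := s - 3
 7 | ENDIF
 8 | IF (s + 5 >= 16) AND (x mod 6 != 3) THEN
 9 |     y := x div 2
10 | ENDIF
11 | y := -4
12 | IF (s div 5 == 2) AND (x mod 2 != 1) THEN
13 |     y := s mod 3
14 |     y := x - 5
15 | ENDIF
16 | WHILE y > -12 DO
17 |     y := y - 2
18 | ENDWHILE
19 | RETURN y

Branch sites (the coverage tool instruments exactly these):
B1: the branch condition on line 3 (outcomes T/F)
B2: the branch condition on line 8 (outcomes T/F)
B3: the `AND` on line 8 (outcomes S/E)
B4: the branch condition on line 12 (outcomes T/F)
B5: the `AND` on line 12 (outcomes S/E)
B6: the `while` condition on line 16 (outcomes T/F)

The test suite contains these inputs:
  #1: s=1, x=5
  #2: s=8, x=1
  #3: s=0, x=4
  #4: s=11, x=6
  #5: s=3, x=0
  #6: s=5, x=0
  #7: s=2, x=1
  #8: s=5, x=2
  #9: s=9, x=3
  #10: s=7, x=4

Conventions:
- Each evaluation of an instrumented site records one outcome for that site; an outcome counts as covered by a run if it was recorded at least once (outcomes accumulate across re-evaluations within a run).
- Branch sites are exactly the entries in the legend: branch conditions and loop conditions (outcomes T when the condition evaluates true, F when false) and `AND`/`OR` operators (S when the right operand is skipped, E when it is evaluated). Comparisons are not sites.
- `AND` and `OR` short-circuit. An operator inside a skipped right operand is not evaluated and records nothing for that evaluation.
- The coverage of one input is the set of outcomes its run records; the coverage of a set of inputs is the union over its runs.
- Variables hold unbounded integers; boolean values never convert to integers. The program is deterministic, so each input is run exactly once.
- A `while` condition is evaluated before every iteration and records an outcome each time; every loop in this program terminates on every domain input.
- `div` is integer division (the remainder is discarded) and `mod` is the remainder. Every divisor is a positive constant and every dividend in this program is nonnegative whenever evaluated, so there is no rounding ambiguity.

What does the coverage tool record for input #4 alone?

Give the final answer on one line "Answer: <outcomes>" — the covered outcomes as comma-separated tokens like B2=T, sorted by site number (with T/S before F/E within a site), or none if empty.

Simulating input #4 (s=11, x=6) step by step:
  B1->F, B3->E, B2->T, B5->E, B4->T, B6->T, B6->T, B6->T, B6->T, B6->T
  B6->T, B6->T, B6->F
as a set, this run covers: B1=F, B2=T, B3=E, B4=T, B5=E, B6=T, B6=F

Answer: B1=F, B2=T, B3=E, B4=T, B5=E, B6=T, B6=F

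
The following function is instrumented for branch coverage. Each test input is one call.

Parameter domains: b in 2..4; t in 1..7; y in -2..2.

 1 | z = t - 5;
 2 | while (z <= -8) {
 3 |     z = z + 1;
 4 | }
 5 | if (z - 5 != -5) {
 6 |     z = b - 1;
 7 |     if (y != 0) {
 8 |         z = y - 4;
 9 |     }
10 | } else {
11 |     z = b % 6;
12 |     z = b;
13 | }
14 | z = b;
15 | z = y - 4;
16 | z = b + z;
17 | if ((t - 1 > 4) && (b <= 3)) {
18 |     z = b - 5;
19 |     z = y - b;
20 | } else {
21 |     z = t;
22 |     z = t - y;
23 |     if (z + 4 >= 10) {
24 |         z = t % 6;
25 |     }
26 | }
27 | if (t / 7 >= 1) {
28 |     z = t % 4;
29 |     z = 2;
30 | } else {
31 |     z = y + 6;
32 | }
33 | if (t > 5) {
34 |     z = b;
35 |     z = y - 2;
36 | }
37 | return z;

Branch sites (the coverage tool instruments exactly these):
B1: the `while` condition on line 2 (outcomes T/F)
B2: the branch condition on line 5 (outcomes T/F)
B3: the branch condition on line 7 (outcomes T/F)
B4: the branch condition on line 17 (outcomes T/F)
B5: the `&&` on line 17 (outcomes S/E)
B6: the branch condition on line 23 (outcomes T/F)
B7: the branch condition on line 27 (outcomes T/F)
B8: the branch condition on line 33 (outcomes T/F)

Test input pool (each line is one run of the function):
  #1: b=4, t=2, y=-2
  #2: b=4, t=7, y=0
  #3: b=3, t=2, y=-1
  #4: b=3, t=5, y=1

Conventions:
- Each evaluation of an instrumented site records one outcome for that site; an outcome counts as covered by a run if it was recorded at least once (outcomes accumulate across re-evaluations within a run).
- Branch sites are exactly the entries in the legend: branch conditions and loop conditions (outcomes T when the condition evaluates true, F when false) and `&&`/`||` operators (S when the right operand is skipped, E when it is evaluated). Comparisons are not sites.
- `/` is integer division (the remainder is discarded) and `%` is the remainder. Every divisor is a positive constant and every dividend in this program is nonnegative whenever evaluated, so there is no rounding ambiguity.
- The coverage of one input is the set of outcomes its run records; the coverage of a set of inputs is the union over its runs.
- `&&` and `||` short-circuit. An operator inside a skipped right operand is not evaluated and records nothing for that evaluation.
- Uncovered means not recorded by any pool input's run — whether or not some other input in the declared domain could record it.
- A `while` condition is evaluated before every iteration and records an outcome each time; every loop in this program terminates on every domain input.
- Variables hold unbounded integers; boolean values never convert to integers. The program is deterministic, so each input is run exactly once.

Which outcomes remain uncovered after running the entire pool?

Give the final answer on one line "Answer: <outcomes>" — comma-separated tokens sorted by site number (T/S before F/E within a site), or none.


test 1 (b=4, t=2, y=-2) fires B1->F, B2->T, B3->T, B5->S, B4->F, B6->F, B7->F, B8->F; hits B1=F, B2=T, B3=T, B4=F, B5=S, B6=F, B7=F, B8=F
test 2 (b=4, t=7, y=0) fires B1->F, B2->T, B3->F, B5->E, B4->F, B6->T, B7->T, B8->T; hits B1=F, B2=T, B3=F, B4=F, B5=E, B6=T, B7=T, B8=T
test 3 (b=3, t=2, y=-1) fires B1->F, B2->T, B3->T, B5->S, B4->F, B6->F, B7->F, B8->F; hits B1=F, B2=T, B3=T, B4=F, B5=S, B6=F, B7=F, B8=F
test 4 (b=3, t=5, y=1) fires B1->F, B2->F, B5->S, B4->F, B6->F, B7->F, B8->F; hits B1=F, B2=F, B4=F, B5=S, B6=F, B7=F, B8=F
union over the pool: B1=F, B2=T, B2=F, B3=T, B3=F, B4=F, B5=S, B5=E, B6=T, B6=F, B7=T, B7=F, B8=T, B8=F
uncovered (2 of 16): B1=T, B4=T
Answer: B1=T, B4=T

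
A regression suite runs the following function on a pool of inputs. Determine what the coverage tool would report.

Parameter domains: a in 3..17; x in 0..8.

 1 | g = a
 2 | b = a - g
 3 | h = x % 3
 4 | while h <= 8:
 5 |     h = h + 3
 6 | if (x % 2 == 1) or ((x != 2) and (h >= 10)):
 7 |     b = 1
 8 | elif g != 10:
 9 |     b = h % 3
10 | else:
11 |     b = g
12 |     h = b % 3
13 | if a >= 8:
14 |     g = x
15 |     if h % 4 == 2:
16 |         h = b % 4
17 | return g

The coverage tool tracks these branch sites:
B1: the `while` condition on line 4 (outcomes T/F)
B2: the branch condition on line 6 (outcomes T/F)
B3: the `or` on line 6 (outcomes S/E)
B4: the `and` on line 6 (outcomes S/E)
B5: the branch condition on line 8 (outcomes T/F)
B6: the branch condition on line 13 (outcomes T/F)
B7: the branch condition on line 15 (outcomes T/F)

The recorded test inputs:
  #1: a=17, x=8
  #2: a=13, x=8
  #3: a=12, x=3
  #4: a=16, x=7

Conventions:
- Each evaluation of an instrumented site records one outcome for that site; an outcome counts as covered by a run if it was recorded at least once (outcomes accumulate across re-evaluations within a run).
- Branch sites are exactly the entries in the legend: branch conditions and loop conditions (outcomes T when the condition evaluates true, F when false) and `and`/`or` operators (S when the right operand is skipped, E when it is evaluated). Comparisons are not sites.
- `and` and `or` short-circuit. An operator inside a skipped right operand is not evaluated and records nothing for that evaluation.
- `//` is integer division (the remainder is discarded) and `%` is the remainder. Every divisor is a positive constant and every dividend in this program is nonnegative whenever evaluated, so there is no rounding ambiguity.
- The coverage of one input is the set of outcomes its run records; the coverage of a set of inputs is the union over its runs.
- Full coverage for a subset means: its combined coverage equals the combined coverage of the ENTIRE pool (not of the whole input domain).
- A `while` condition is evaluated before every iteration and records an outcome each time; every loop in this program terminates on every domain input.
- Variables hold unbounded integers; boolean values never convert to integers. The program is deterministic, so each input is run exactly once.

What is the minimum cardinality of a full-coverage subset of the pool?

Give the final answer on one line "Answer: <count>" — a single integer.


input #1 (a=17, x=8): covers B1=T, B1=F, B2=T, B3=E, B4=E, B6=T, B7=F
input #2 (a=13, x=8): covers B1=T, B1=F, B2=T, B3=E, B4=E, B6=T, B7=F
input #3 (a=12, x=3): covers B1=T, B1=F, B2=T, B3=S, B6=T, B7=F
input #4 (a=16, x=7): covers B1=T, B1=F, B2=T, B3=S, B6=T, B7=T
together the pool reaches 9 outcomes: B1=T, B1=F, B2=T, B3=S, B3=E, B4=E, B6=T, B7=T, B7=F
every size-1 subset falls short of the 9 outcomes (best: 7/9)
the canonical winner is {1, 4}: size 2, full 9-outcome coverage, earliest index list among size-2 covers
Answer: 2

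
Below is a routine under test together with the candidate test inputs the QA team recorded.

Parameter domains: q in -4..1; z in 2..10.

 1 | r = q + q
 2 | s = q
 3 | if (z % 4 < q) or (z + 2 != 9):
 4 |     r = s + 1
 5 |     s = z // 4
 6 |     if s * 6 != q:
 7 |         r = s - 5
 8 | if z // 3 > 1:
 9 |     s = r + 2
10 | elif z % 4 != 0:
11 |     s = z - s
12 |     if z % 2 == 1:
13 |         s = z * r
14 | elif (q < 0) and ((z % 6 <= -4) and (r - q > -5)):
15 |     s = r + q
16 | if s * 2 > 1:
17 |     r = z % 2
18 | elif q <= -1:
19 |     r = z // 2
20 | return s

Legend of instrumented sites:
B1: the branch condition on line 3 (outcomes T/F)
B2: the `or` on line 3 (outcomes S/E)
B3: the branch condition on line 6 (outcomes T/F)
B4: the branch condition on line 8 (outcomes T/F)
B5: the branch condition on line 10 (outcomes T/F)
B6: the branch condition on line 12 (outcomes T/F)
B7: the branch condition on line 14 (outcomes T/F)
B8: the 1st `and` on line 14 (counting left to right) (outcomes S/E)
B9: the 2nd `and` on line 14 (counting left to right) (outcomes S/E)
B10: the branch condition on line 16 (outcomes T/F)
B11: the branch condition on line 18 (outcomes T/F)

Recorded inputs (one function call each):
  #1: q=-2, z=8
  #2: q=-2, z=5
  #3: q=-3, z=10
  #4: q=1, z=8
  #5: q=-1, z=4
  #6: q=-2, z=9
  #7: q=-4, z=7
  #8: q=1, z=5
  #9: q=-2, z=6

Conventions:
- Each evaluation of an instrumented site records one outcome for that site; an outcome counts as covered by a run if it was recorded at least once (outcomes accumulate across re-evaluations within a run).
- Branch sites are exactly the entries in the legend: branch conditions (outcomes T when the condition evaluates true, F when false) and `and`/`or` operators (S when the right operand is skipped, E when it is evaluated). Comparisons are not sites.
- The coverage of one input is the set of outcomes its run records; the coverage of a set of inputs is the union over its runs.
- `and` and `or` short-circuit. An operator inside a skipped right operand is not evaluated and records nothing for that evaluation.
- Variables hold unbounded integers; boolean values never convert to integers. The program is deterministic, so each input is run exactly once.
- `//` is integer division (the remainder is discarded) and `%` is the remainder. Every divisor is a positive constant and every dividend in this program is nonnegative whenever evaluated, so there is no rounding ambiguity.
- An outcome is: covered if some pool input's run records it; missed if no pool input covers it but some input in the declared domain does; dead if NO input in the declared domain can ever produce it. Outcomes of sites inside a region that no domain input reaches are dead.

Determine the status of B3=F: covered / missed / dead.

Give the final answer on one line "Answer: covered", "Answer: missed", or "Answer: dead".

no pool input records B3=F
but domain input (q=0, z=2) does record it -> reachable, so missed

Answer: missed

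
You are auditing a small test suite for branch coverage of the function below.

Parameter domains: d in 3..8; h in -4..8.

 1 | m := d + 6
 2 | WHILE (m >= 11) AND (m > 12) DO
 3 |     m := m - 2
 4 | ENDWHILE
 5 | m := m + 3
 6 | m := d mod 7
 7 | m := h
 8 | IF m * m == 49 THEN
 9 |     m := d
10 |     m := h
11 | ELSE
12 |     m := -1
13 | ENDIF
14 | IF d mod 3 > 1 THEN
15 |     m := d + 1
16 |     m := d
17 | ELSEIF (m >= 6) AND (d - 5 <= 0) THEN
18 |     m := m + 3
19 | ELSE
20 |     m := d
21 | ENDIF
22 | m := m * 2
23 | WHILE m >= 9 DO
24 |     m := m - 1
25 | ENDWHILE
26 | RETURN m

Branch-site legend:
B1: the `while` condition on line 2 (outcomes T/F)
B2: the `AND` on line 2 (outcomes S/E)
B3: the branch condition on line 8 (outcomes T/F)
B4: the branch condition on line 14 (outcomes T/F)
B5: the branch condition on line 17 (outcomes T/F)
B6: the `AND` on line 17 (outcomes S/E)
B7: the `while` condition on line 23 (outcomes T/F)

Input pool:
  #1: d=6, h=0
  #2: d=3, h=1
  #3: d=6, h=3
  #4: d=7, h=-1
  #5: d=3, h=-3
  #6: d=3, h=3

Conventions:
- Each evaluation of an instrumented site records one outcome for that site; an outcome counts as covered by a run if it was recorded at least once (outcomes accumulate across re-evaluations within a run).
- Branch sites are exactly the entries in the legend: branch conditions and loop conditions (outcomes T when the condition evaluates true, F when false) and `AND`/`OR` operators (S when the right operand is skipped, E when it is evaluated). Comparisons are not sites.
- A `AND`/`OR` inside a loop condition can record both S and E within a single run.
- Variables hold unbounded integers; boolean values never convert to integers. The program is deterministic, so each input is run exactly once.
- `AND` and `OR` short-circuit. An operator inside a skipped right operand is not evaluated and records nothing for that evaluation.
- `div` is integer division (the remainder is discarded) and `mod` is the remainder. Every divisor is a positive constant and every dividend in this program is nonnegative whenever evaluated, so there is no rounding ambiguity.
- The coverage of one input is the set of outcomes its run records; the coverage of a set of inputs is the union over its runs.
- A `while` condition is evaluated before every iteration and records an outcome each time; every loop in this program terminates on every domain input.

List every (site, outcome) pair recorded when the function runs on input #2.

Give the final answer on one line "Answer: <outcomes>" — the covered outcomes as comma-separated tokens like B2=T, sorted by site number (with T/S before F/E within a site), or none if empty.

Tracing the run of input #2 (d=3, h=1):
  B2->S, B1->F, B3->F, B4->F, B6->S, B5->F, B7->F
as a set, this run covers: B1=F, B2=S, B3=F, B4=F, B5=F, B6=S, B7=F

Answer: B1=F, B2=S, B3=F, B4=F, B5=F, B6=S, B7=F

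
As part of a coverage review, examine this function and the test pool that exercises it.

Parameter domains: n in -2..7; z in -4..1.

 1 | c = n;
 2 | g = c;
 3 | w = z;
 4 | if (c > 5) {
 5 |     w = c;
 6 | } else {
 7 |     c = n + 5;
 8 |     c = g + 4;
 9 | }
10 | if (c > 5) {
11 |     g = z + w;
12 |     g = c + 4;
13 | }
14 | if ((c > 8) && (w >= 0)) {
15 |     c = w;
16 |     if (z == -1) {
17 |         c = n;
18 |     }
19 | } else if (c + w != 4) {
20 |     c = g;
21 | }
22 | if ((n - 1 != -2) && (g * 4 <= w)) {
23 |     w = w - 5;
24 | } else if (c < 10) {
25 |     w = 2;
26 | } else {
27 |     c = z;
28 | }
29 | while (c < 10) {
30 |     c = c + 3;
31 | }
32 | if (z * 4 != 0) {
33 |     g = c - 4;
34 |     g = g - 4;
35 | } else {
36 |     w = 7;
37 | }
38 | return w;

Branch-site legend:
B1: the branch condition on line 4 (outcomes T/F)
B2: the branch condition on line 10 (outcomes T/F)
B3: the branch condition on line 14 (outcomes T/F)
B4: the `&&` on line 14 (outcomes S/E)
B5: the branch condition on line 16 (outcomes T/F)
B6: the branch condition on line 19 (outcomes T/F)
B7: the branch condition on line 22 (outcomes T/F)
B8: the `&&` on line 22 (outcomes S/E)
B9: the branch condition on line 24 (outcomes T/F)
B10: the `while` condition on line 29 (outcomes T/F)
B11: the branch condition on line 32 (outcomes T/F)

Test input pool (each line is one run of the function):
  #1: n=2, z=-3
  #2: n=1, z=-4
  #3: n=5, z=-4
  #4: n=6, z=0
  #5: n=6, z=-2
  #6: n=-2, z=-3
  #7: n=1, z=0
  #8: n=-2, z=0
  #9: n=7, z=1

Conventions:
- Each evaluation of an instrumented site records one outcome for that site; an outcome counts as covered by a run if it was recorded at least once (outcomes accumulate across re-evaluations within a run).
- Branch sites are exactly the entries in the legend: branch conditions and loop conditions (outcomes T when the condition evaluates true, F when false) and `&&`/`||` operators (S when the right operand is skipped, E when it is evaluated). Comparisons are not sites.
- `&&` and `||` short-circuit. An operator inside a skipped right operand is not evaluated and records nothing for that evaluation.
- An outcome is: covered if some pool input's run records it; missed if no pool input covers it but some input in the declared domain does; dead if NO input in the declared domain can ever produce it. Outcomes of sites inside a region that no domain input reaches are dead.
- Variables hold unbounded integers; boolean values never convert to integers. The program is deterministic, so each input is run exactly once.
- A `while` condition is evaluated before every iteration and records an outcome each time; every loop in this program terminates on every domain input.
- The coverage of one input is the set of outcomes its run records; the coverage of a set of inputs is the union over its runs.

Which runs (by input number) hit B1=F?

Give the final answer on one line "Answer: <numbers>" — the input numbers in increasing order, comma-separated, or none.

input #1 (n=2, z=-3): records B1=F
input #2 (n=1, z=-4): records B1=F
input #3 (n=5, z=-4): records B1=F
input #4 (n=6, z=0): does not record B1=F
input #5 (n=6, z=-2): does not record B1=F
input #6 (n=-2, z=-3): records B1=F
input #7 (n=1, z=0): records B1=F
input #8 (n=-2, z=0): records B1=F
input #9 (n=7, z=1): does not record B1=F

Answer: 1, 2, 3, 6, 7, 8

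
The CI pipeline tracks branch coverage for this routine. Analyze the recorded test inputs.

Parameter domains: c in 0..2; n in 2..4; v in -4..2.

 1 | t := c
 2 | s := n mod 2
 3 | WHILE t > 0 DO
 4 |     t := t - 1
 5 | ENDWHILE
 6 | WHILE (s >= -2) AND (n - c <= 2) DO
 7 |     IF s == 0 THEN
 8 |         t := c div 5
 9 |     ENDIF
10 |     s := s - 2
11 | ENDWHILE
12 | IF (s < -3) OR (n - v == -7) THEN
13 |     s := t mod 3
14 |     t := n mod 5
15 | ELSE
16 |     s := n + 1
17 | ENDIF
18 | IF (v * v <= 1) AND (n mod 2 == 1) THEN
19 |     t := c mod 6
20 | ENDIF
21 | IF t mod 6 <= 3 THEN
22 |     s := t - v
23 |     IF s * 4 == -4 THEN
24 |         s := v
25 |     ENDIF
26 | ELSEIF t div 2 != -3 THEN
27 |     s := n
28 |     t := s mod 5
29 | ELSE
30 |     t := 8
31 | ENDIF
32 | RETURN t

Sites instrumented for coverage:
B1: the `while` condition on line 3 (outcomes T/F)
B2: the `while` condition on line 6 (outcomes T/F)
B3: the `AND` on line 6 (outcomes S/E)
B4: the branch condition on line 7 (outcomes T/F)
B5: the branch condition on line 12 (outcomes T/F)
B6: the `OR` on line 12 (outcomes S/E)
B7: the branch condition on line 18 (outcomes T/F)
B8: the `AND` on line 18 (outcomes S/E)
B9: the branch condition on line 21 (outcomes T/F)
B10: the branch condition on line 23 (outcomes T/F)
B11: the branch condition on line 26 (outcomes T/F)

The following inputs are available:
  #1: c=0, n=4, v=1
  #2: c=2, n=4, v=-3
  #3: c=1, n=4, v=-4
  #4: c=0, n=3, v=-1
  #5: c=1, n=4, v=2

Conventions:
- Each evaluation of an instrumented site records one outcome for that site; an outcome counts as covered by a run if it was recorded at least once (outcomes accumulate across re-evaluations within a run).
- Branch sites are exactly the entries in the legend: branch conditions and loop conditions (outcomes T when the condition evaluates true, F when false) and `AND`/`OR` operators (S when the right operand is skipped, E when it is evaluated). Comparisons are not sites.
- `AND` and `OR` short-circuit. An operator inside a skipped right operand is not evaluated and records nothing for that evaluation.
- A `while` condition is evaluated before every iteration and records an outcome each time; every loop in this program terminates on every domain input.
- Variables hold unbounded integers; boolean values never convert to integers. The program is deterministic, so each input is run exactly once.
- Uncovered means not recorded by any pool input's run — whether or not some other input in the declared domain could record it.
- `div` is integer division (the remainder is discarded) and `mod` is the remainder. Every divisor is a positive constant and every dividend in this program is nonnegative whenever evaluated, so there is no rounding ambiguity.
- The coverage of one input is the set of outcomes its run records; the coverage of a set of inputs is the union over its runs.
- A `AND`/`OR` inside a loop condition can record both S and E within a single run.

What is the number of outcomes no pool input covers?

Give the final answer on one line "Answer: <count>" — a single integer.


#1 (c=0, n=4, v=1) -> B1->F, B3->E, B2->F, B6->E, B5->F, B8->E, B7->F, B9->T, B10->T; covered: B1=F, B2=F, B3=E, B5=F, B6=E, B7=F, B8=E, B9=T, B10=T
#2 (c=2, n=4, v=-3) -> B1->T, B1->T, B1->F, B3->E, B2->T, B4->T, B3->E, B2->T, B4->F, B3->S, B2->F, B6->S, B5->T, B8->S, ...; covered: B1=T, B1=F, B2=T, B2=F, B3=S, B3=E, B4=T, B4=F, B5=T, B6=S, B7=F, B8=S, B9=F, B11=T
#3 (c=1, n=4, v=-4) -> B1->T, B1->F, B3->E, B2->F, B6->E, B5->F, B8->S, B7->F, B9->T, B10->F; covered: B1=T, B1=F, B2=F, B3=E, B5=F, B6=E, B7=F, B8=S, B9=T, B10=F
#4 (c=0, n=3, v=-1) -> B1->F, B3->E, B2->F, B6->E, B5->F, B8->E, B7->T, B9->T, B10->F; covered: B1=F, B2=F, B3=E, B5=F, B6=E, B7=T, B8=E, B9=T, B10=F
#5 (c=1, n=4, v=2) -> B1->T, B1->F, B3->E, B2->F, B6->E, B5->F, B8->S, B7->F, B9->T, B10->F; covered: B1=T, B1=F, B2=F, B3=E, B5=F, B6=E, B7=F, B8=S, B9=T, B10=F
union over the pool: B1=T, B1=F, B2=T, B2=F, B3=S, B3=E, B4=T, B4=F, B5=T, B5=F, B6=S, B6=E, B7=T, B7=F, B8=S, B8=E, B9=T, B9=F, B10=T, B10=F, B11=T
uncovered (1 of 22): B11=F
Answer: 1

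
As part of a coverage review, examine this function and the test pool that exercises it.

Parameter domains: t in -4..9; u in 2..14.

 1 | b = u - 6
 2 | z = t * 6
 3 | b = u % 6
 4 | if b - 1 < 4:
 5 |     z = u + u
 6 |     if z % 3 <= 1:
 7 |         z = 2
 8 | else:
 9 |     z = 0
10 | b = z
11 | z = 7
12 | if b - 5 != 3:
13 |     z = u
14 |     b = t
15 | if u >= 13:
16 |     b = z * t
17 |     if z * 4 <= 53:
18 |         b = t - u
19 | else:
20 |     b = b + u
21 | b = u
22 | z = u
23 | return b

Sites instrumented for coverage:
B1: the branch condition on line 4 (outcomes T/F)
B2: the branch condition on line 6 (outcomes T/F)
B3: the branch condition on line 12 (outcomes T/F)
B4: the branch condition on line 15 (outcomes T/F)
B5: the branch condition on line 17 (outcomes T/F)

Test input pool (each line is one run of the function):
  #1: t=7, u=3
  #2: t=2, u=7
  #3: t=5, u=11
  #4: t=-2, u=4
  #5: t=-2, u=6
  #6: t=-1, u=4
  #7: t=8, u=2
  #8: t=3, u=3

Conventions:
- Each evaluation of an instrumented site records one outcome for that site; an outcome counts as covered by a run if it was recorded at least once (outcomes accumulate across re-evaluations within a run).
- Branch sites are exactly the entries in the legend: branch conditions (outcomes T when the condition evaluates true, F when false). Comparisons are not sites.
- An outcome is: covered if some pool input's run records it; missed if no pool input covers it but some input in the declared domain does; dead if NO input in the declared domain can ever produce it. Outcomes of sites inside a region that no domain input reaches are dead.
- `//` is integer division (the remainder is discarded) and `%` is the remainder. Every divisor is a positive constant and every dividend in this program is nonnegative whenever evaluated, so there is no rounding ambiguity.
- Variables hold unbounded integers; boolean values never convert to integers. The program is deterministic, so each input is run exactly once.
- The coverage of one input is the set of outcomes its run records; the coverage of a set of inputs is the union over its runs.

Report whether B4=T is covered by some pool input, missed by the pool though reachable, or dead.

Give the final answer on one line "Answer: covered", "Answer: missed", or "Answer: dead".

no pool input records B4=T
but domain input (t=-4, u=13) does record it -> reachable, so missed

Answer: missed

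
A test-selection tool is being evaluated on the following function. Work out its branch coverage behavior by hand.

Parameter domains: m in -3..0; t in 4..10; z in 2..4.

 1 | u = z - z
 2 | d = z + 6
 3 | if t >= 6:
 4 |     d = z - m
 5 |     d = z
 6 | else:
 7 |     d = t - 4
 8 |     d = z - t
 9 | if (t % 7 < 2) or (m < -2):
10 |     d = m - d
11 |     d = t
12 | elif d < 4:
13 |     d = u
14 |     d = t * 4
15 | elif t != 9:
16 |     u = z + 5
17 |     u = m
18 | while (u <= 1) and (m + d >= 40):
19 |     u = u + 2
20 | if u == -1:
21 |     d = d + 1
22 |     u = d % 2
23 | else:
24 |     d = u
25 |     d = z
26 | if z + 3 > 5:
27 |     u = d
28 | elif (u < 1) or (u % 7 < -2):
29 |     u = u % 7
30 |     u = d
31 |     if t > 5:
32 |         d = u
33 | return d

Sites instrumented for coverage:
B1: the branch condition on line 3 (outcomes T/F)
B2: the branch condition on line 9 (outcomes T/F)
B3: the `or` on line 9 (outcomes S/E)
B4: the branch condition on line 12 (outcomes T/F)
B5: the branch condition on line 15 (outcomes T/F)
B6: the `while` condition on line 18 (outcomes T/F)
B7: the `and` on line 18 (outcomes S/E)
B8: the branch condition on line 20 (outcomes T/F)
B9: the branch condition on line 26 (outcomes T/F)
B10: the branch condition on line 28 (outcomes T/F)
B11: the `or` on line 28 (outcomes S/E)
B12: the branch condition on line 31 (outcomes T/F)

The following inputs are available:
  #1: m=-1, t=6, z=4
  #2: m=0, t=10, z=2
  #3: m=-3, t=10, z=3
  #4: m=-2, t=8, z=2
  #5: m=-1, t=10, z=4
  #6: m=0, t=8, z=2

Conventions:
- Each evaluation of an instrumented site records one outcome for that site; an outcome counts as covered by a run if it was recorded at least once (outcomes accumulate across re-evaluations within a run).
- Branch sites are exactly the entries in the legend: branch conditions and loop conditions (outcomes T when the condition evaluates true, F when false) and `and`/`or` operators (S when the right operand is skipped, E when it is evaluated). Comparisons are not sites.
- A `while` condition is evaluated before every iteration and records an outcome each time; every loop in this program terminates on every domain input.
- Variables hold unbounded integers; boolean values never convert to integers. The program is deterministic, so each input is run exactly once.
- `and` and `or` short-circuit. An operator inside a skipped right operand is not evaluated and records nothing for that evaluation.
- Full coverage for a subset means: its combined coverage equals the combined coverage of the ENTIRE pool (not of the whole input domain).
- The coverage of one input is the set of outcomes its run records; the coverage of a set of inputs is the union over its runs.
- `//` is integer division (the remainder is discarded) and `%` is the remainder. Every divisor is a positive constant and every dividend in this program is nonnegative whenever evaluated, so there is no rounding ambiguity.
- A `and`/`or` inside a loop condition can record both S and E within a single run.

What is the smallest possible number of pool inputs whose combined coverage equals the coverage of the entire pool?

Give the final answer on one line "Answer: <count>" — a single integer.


input #1 (m=-1, t=6, z=4): events B1->T, B3->E, B2->F, B4->F, B5->T, B7->E, B6->F, B8->T, B9->T; covers B1=T, B2=F, B3=E, B4=F, B5=T, B6=F, B7=E, B8=T, B9=T
input #2 (m=0, t=10, z=2): events B1->T, B3->E, B2->F, B4->T, B7->E, B6->T, B7->S, B6->F, B8->F, B9->F, B11->E, B10->F; covers B1=T, B2=F, B3=E, B4=T, B6=T, B6=F, B7=S, B7=E, B8=F, B9=F, B10=F, B11=E
input #3 (m=-3, t=10, z=3): events B1->T, B3->E, B2->T, B7->E, B6->F, B8->F, B9->T; covers B1=T, B2=T, B3=E, B6=F, B7=E, B8=F, B9=T
input #4 (m=-2, t=8, z=2): events B1->T, B3->S, B2->T, B7->E, B6->F, B8->F, B9->F, B11->S, B10->T, B12->T; covers B1=T, B2=T, B3=S, B6=F, B7=E, B8=F, B9=F, B10=T, B11=S, B12=T
input #5 (m=-1, t=10, z=4): events B1->T, B3->E, B2->F, B4->F, B5->T, B7->E, B6->F, B8->T, B9->T; covers B1=T, B2=F, B3=E, B4=F, B5=T, B6=F, B7=E, B8=T, B9=T
input #6 (m=0, t=8, z=2): events B1->T, B3->S, B2->T, B7->E, B6->F, B8->F, B9->F, B11->S, B10->T, B12->T; covers B1=T, B2=T, B3=S, B6=F, B7=E, B8=F, B9=F, B10=T, B11=S, B12=T
together the pool reaches 21 outcomes: B1=T, B2=T, B2=F, B3=S, B3=E, B4=T, B4=F, B5=T, B6=T, B6=F, B7=S, B7=E, B8=T, B8=F, B9=T, B9=F, B10=T, B10=F, B11=S, B11=E, B12=T
no size-1 subset reaches all 21 outcomes (best union: 12/21)
no size-2 subset reaches all 21 outcomes (best union: 17/21)
size 3: inputs {1, 2, 4} cover all 21 outcomes, and no lexicographically smaller subset of this size does
Answer: 3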